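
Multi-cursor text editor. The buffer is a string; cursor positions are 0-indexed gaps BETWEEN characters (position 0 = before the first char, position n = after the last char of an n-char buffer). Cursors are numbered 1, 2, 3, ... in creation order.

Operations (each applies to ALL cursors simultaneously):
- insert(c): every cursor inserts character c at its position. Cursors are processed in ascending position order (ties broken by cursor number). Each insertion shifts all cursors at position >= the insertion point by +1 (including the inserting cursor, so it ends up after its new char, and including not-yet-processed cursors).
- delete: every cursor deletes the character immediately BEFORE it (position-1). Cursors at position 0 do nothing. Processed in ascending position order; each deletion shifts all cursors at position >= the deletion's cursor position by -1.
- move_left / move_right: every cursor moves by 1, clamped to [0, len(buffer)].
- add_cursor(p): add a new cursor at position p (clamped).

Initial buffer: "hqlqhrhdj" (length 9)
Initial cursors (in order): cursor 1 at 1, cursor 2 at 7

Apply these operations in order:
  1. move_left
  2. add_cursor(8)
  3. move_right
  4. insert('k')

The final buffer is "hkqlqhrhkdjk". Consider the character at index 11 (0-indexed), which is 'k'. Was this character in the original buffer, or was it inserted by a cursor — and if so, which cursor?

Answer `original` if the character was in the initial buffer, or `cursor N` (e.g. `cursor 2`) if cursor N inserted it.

Answer: cursor 3

Derivation:
After op 1 (move_left): buffer="hqlqhrhdj" (len 9), cursors c1@0 c2@6, authorship .........
After op 2 (add_cursor(8)): buffer="hqlqhrhdj" (len 9), cursors c1@0 c2@6 c3@8, authorship .........
After op 3 (move_right): buffer="hqlqhrhdj" (len 9), cursors c1@1 c2@7 c3@9, authorship .........
After op 4 (insert('k')): buffer="hkqlqhrhkdjk" (len 12), cursors c1@2 c2@9 c3@12, authorship .1......2..3
Authorship (.=original, N=cursor N): . 1 . . . . . . 2 . . 3
Index 11: author = 3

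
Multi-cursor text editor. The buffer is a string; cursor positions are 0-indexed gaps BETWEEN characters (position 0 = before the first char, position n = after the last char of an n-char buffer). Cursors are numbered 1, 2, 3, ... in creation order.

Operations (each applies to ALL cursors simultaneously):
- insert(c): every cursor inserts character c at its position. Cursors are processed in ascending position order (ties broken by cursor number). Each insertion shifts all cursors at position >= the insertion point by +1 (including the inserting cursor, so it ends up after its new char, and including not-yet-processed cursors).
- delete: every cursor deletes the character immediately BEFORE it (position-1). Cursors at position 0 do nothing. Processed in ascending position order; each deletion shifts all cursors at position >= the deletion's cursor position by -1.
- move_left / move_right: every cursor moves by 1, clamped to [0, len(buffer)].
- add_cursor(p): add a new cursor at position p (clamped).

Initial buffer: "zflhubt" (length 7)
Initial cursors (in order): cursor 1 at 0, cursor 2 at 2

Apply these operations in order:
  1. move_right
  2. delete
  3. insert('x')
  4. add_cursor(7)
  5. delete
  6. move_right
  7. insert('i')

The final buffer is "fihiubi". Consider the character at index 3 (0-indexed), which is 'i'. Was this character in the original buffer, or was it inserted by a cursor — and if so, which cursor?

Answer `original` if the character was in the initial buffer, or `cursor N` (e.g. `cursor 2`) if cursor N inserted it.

Answer: cursor 2

Derivation:
After op 1 (move_right): buffer="zflhubt" (len 7), cursors c1@1 c2@3, authorship .......
After op 2 (delete): buffer="fhubt" (len 5), cursors c1@0 c2@1, authorship .....
After op 3 (insert('x')): buffer="xfxhubt" (len 7), cursors c1@1 c2@3, authorship 1.2....
After op 4 (add_cursor(7)): buffer="xfxhubt" (len 7), cursors c1@1 c2@3 c3@7, authorship 1.2....
After op 5 (delete): buffer="fhub" (len 4), cursors c1@0 c2@1 c3@4, authorship ....
After op 6 (move_right): buffer="fhub" (len 4), cursors c1@1 c2@2 c3@4, authorship ....
After op 7 (insert('i')): buffer="fihiubi" (len 7), cursors c1@2 c2@4 c3@7, authorship .1.2..3
Authorship (.=original, N=cursor N): . 1 . 2 . . 3
Index 3: author = 2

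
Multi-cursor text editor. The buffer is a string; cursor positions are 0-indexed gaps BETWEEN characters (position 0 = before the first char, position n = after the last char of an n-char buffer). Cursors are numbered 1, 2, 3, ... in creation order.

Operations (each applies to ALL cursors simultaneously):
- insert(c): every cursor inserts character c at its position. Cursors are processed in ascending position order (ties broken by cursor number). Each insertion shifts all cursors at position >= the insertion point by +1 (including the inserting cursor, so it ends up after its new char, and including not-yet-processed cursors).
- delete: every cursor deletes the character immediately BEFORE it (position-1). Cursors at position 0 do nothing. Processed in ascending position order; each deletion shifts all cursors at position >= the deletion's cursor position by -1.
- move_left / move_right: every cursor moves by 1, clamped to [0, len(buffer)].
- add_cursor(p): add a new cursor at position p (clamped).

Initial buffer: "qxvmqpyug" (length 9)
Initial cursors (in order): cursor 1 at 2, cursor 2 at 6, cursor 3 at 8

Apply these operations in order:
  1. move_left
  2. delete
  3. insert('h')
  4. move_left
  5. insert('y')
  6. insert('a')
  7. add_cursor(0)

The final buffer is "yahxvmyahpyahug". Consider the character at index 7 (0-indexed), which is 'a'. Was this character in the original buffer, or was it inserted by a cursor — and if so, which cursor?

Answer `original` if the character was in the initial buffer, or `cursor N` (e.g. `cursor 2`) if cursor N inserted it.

Answer: cursor 2

Derivation:
After op 1 (move_left): buffer="qxvmqpyug" (len 9), cursors c1@1 c2@5 c3@7, authorship .........
After op 2 (delete): buffer="xvmpug" (len 6), cursors c1@0 c2@3 c3@4, authorship ......
After op 3 (insert('h')): buffer="hxvmhphug" (len 9), cursors c1@1 c2@5 c3@7, authorship 1...2.3..
After op 4 (move_left): buffer="hxvmhphug" (len 9), cursors c1@0 c2@4 c3@6, authorship 1...2.3..
After op 5 (insert('y')): buffer="yhxvmyhpyhug" (len 12), cursors c1@1 c2@6 c3@9, authorship 11...22.33..
After op 6 (insert('a')): buffer="yahxvmyahpyahug" (len 15), cursors c1@2 c2@8 c3@12, authorship 111...222.333..
After op 7 (add_cursor(0)): buffer="yahxvmyahpyahug" (len 15), cursors c4@0 c1@2 c2@8 c3@12, authorship 111...222.333..
Authorship (.=original, N=cursor N): 1 1 1 . . . 2 2 2 . 3 3 3 . .
Index 7: author = 2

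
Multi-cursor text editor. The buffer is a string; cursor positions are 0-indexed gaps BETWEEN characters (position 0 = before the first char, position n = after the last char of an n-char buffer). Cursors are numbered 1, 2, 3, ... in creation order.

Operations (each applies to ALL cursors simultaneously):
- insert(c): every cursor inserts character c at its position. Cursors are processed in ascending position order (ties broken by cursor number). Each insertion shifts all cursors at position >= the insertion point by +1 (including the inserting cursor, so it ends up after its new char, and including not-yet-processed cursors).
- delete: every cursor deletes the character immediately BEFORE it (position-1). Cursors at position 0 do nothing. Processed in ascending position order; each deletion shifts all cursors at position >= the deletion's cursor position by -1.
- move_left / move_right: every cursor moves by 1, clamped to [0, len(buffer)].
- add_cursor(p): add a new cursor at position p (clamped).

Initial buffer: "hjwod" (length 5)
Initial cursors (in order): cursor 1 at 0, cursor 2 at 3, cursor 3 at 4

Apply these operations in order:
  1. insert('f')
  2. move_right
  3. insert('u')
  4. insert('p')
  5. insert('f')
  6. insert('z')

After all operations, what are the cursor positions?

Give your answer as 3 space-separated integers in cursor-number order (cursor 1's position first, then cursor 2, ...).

After op 1 (insert('f')): buffer="fhjwfofd" (len 8), cursors c1@1 c2@5 c3@7, authorship 1...2.3.
After op 2 (move_right): buffer="fhjwfofd" (len 8), cursors c1@2 c2@6 c3@8, authorship 1...2.3.
After op 3 (insert('u')): buffer="fhujwfoufdu" (len 11), cursors c1@3 c2@8 c3@11, authorship 1.1..2.23.3
After op 4 (insert('p')): buffer="fhupjwfoupfdup" (len 14), cursors c1@4 c2@10 c3@14, authorship 1.11..2.223.33
After op 5 (insert('f')): buffer="fhupfjwfoupffdupf" (len 17), cursors c1@5 c2@12 c3@17, authorship 1.111..2.2223.333
After op 6 (insert('z')): buffer="fhupfzjwfoupfzfdupfz" (len 20), cursors c1@6 c2@14 c3@20, authorship 1.1111..2.22223.3333

Answer: 6 14 20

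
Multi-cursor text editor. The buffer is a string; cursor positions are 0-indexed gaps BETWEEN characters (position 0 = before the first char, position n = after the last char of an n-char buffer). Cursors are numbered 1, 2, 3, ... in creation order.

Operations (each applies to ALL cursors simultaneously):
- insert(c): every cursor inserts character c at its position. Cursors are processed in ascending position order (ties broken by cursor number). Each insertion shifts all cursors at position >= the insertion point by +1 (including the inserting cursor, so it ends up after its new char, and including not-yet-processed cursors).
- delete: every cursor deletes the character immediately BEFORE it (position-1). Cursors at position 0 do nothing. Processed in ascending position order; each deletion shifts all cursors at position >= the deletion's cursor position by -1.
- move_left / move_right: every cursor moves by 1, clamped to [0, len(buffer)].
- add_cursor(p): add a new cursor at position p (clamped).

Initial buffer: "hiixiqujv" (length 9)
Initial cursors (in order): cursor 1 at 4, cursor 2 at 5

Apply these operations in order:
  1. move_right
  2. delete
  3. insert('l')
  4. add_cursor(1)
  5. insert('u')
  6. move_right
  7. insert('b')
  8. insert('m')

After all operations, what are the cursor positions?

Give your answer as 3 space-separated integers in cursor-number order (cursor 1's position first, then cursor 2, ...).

After op 1 (move_right): buffer="hiixiqujv" (len 9), cursors c1@5 c2@6, authorship .........
After op 2 (delete): buffer="hiixujv" (len 7), cursors c1@4 c2@4, authorship .......
After op 3 (insert('l')): buffer="hiixllujv" (len 9), cursors c1@6 c2@6, authorship ....12...
After op 4 (add_cursor(1)): buffer="hiixllujv" (len 9), cursors c3@1 c1@6 c2@6, authorship ....12...
After op 5 (insert('u')): buffer="huiixlluuujv" (len 12), cursors c3@2 c1@9 c2@9, authorship .3...1212...
After op 6 (move_right): buffer="huiixlluuujv" (len 12), cursors c3@3 c1@10 c2@10, authorship .3...1212...
After op 7 (insert('b')): buffer="huibixlluuubbjv" (len 15), cursors c3@4 c1@13 c2@13, authorship .3.3..1212.12..
After op 8 (insert('m')): buffer="huibmixlluuubbmmjv" (len 18), cursors c3@5 c1@16 c2@16, authorship .3.33..1212.1212..

Answer: 16 16 5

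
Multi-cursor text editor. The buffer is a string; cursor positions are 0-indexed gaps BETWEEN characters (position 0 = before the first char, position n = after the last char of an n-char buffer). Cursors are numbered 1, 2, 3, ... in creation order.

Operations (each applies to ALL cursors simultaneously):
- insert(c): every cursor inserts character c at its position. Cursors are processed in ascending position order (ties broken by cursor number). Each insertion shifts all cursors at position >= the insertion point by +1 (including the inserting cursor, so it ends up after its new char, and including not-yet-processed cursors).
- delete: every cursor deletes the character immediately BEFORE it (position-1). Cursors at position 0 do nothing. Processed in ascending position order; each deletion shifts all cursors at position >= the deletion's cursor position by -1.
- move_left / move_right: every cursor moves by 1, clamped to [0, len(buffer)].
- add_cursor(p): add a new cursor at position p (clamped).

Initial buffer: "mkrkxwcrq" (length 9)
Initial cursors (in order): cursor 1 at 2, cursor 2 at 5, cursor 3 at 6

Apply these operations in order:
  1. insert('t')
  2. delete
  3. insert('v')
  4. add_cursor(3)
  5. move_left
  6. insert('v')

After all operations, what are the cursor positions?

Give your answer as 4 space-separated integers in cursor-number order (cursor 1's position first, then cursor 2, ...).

Answer: 4 9 12 4

Derivation:
After op 1 (insert('t')): buffer="mktrkxtwtcrq" (len 12), cursors c1@3 c2@7 c3@9, authorship ..1...2.3...
After op 2 (delete): buffer="mkrkxwcrq" (len 9), cursors c1@2 c2@5 c3@6, authorship .........
After op 3 (insert('v')): buffer="mkvrkxvwvcrq" (len 12), cursors c1@3 c2@7 c3@9, authorship ..1...2.3...
After op 4 (add_cursor(3)): buffer="mkvrkxvwvcrq" (len 12), cursors c1@3 c4@3 c2@7 c3@9, authorship ..1...2.3...
After op 5 (move_left): buffer="mkvrkxvwvcrq" (len 12), cursors c1@2 c4@2 c2@6 c3@8, authorship ..1...2.3...
After op 6 (insert('v')): buffer="mkvvvrkxvvwvvcrq" (len 16), cursors c1@4 c4@4 c2@9 c3@12, authorship ..141...22.33...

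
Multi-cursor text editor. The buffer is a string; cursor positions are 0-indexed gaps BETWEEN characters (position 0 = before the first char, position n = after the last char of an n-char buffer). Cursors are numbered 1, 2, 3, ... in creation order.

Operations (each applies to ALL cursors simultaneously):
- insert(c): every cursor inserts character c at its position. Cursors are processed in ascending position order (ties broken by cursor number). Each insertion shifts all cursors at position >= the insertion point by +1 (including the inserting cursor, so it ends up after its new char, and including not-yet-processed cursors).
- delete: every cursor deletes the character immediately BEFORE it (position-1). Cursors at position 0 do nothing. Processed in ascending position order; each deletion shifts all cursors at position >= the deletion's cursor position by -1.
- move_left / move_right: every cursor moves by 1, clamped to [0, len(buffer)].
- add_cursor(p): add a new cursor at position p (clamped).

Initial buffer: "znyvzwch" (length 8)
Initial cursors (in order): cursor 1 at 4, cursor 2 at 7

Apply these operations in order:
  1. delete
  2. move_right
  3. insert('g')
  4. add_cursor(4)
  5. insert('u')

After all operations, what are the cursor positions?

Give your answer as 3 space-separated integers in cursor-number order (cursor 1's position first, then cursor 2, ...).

Answer: 7 11 5

Derivation:
After op 1 (delete): buffer="znyzwh" (len 6), cursors c1@3 c2@5, authorship ......
After op 2 (move_right): buffer="znyzwh" (len 6), cursors c1@4 c2@6, authorship ......
After op 3 (insert('g')): buffer="znyzgwhg" (len 8), cursors c1@5 c2@8, authorship ....1..2
After op 4 (add_cursor(4)): buffer="znyzgwhg" (len 8), cursors c3@4 c1@5 c2@8, authorship ....1..2
After op 5 (insert('u')): buffer="znyzuguwhgu" (len 11), cursors c3@5 c1@7 c2@11, authorship ....311..22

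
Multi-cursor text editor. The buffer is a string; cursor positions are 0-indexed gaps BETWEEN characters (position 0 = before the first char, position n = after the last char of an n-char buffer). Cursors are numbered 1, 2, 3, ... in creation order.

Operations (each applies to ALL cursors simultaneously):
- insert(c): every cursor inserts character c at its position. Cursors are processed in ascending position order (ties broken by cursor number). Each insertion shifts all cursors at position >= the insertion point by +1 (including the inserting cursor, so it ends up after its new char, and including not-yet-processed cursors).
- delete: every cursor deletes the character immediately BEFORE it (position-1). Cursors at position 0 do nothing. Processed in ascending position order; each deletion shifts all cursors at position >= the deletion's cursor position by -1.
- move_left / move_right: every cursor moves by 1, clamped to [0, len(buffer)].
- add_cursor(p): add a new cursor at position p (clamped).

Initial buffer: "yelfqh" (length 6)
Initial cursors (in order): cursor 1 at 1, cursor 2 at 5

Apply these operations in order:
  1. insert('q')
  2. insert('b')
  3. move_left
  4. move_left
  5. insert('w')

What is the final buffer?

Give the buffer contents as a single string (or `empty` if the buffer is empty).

Answer: ywqbelfqwqbh

Derivation:
After op 1 (insert('q')): buffer="yqelfqqh" (len 8), cursors c1@2 c2@7, authorship .1....2.
After op 2 (insert('b')): buffer="yqbelfqqbh" (len 10), cursors c1@3 c2@9, authorship .11....22.
After op 3 (move_left): buffer="yqbelfqqbh" (len 10), cursors c1@2 c2@8, authorship .11....22.
After op 4 (move_left): buffer="yqbelfqqbh" (len 10), cursors c1@1 c2@7, authorship .11....22.
After op 5 (insert('w')): buffer="ywqbelfqwqbh" (len 12), cursors c1@2 c2@9, authorship .111....222.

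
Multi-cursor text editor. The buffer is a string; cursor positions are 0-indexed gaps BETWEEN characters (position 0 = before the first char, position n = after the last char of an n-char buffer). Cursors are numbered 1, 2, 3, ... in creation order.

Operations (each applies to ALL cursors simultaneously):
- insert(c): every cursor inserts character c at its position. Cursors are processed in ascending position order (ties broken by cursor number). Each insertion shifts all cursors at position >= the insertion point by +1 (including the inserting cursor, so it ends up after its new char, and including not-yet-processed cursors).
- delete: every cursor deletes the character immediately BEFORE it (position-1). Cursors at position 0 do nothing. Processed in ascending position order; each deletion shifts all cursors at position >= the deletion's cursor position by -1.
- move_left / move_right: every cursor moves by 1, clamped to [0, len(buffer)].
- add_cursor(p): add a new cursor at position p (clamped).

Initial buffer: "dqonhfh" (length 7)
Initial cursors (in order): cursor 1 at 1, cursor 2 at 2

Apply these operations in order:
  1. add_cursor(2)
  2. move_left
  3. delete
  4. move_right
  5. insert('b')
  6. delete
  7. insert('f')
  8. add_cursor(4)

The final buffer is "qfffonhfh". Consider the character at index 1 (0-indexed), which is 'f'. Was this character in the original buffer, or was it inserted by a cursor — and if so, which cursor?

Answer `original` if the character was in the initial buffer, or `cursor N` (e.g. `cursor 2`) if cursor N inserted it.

Answer: cursor 1

Derivation:
After op 1 (add_cursor(2)): buffer="dqonhfh" (len 7), cursors c1@1 c2@2 c3@2, authorship .......
After op 2 (move_left): buffer="dqonhfh" (len 7), cursors c1@0 c2@1 c3@1, authorship .......
After op 3 (delete): buffer="qonhfh" (len 6), cursors c1@0 c2@0 c3@0, authorship ......
After op 4 (move_right): buffer="qonhfh" (len 6), cursors c1@1 c2@1 c3@1, authorship ......
After op 5 (insert('b')): buffer="qbbbonhfh" (len 9), cursors c1@4 c2@4 c3@4, authorship .123.....
After op 6 (delete): buffer="qonhfh" (len 6), cursors c1@1 c2@1 c3@1, authorship ......
After op 7 (insert('f')): buffer="qfffonhfh" (len 9), cursors c1@4 c2@4 c3@4, authorship .123.....
After op 8 (add_cursor(4)): buffer="qfffonhfh" (len 9), cursors c1@4 c2@4 c3@4 c4@4, authorship .123.....
Authorship (.=original, N=cursor N): . 1 2 3 . . . . .
Index 1: author = 1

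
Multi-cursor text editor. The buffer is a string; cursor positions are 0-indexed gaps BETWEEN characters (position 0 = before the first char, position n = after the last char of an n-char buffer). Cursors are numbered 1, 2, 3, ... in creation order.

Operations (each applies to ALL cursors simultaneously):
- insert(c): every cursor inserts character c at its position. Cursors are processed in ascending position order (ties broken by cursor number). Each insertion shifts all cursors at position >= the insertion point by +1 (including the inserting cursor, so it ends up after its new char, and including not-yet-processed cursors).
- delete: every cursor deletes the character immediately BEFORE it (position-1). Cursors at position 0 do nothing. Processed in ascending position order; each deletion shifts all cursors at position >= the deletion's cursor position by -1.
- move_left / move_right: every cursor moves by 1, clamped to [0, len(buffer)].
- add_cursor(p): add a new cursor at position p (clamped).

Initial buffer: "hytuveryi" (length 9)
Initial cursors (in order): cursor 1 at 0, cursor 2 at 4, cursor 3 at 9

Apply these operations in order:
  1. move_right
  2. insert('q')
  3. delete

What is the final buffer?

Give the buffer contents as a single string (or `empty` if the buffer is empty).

After op 1 (move_right): buffer="hytuveryi" (len 9), cursors c1@1 c2@5 c3@9, authorship .........
After op 2 (insert('q')): buffer="hqytuvqeryiq" (len 12), cursors c1@2 c2@7 c3@12, authorship .1....2....3
After op 3 (delete): buffer="hytuveryi" (len 9), cursors c1@1 c2@5 c3@9, authorship .........

Answer: hytuveryi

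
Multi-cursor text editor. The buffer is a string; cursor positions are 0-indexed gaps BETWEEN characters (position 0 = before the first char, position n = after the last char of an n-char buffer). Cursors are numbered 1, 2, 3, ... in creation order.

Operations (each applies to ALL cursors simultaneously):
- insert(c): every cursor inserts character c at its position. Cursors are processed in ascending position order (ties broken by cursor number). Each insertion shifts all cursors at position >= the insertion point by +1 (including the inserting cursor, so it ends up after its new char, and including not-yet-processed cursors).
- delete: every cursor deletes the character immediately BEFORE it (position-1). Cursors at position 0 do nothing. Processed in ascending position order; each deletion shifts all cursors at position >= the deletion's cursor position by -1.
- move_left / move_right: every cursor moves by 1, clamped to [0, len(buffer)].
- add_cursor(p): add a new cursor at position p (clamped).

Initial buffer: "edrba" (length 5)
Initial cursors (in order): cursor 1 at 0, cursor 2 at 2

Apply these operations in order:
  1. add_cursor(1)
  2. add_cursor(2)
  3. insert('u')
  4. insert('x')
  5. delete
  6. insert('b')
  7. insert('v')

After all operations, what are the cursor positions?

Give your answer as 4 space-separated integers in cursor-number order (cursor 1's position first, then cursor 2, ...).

After op 1 (add_cursor(1)): buffer="edrba" (len 5), cursors c1@0 c3@1 c2@2, authorship .....
After op 2 (add_cursor(2)): buffer="edrba" (len 5), cursors c1@0 c3@1 c2@2 c4@2, authorship .....
After op 3 (insert('u')): buffer="ueuduurba" (len 9), cursors c1@1 c3@3 c2@6 c4@6, authorship 1.3.24...
After op 4 (insert('x')): buffer="uxeuxduuxxrba" (len 13), cursors c1@2 c3@5 c2@10 c4@10, authorship 11.33.2424...
After op 5 (delete): buffer="ueuduurba" (len 9), cursors c1@1 c3@3 c2@6 c4@6, authorship 1.3.24...
After op 6 (insert('b')): buffer="ubeubduubbrba" (len 13), cursors c1@2 c3@5 c2@10 c4@10, authorship 11.33.2424...
After op 7 (insert('v')): buffer="ubveubvduubbvvrba" (len 17), cursors c1@3 c3@7 c2@14 c4@14, authorship 111.333.242424...

Answer: 3 14 7 14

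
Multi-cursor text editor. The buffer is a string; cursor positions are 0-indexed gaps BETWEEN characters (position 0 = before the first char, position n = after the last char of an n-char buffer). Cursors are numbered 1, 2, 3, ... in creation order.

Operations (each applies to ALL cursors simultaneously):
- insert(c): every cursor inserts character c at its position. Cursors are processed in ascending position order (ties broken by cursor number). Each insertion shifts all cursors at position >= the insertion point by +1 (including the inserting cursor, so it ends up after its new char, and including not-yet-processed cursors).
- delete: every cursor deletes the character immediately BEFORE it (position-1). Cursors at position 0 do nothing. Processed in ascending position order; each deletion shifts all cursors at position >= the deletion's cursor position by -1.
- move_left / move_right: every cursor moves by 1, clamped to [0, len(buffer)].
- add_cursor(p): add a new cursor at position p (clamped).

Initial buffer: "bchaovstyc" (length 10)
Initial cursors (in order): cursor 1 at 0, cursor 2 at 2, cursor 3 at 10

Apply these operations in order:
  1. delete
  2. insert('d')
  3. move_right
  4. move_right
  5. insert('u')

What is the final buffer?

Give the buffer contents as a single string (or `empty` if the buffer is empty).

Answer: dbduhauovstydu

Derivation:
After op 1 (delete): buffer="bhaovsty" (len 8), cursors c1@0 c2@1 c3@8, authorship ........
After op 2 (insert('d')): buffer="dbdhaovstyd" (len 11), cursors c1@1 c2@3 c3@11, authorship 1.2.......3
After op 3 (move_right): buffer="dbdhaovstyd" (len 11), cursors c1@2 c2@4 c3@11, authorship 1.2.......3
After op 4 (move_right): buffer="dbdhaovstyd" (len 11), cursors c1@3 c2@5 c3@11, authorship 1.2.......3
After op 5 (insert('u')): buffer="dbduhauovstydu" (len 14), cursors c1@4 c2@7 c3@14, authorship 1.21..2.....33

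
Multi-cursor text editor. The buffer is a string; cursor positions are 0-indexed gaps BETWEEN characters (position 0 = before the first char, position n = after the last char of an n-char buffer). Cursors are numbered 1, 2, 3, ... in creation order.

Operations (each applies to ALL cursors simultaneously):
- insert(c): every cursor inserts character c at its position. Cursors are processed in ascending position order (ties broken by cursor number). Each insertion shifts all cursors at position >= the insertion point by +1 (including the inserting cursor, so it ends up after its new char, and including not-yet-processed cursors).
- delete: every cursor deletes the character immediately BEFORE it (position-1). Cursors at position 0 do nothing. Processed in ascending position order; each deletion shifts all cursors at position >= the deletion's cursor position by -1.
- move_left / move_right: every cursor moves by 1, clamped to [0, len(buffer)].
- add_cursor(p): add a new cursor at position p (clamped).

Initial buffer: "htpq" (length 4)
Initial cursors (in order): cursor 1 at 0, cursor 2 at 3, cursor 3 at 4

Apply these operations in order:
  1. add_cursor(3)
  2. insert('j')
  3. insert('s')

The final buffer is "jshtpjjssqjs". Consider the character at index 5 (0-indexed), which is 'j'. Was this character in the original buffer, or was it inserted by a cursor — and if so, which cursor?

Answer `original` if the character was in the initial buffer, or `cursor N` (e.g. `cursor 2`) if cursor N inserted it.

Answer: cursor 2

Derivation:
After op 1 (add_cursor(3)): buffer="htpq" (len 4), cursors c1@0 c2@3 c4@3 c3@4, authorship ....
After op 2 (insert('j')): buffer="jhtpjjqj" (len 8), cursors c1@1 c2@6 c4@6 c3@8, authorship 1...24.3
After op 3 (insert('s')): buffer="jshtpjjssqjs" (len 12), cursors c1@2 c2@9 c4@9 c3@12, authorship 11...2424.33
Authorship (.=original, N=cursor N): 1 1 . . . 2 4 2 4 . 3 3
Index 5: author = 2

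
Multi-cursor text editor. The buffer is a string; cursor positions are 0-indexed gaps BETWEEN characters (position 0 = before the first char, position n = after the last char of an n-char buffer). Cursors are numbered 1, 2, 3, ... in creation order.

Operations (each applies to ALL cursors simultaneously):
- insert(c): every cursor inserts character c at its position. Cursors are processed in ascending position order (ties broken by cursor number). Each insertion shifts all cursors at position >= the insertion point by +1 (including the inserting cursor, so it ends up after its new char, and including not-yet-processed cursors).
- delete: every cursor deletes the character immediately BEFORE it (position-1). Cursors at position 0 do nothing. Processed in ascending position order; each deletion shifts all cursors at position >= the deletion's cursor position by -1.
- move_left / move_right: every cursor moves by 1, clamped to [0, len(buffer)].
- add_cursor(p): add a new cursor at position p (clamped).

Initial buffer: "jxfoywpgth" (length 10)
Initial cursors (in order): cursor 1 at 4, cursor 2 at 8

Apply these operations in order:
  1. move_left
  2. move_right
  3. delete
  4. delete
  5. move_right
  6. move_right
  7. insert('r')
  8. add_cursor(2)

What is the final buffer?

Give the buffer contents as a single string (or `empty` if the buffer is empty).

After op 1 (move_left): buffer="jxfoywpgth" (len 10), cursors c1@3 c2@7, authorship ..........
After op 2 (move_right): buffer="jxfoywpgth" (len 10), cursors c1@4 c2@8, authorship ..........
After op 3 (delete): buffer="jxfywpth" (len 8), cursors c1@3 c2@6, authorship ........
After op 4 (delete): buffer="jxywth" (len 6), cursors c1@2 c2@4, authorship ......
After op 5 (move_right): buffer="jxywth" (len 6), cursors c1@3 c2@5, authorship ......
After op 6 (move_right): buffer="jxywth" (len 6), cursors c1@4 c2@6, authorship ......
After op 7 (insert('r')): buffer="jxywrthr" (len 8), cursors c1@5 c2@8, authorship ....1..2
After op 8 (add_cursor(2)): buffer="jxywrthr" (len 8), cursors c3@2 c1@5 c2@8, authorship ....1..2

Answer: jxywrthr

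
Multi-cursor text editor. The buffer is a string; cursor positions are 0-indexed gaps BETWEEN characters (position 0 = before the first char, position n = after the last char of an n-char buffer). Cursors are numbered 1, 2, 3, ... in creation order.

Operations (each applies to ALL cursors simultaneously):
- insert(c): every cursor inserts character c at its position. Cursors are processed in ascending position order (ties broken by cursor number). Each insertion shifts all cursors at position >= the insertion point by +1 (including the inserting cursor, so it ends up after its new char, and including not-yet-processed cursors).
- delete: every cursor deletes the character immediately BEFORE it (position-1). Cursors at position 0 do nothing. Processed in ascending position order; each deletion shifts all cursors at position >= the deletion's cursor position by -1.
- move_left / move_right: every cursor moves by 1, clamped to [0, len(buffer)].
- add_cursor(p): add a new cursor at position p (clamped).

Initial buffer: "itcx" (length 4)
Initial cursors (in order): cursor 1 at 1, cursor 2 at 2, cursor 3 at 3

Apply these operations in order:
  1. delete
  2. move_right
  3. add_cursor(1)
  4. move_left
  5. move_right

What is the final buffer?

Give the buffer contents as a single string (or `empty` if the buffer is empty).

Answer: x

Derivation:
After op 1 (delete): buffer="x" (len 1), cursors c1@0 c2@0 c3@0, authorship .
After op 2 (move_right): buffer="x" (len 1), cursors c1@1 c2@1 c3@1, authorship .
After op 3 (add_cursor(1)): buffer="x" (len 1), cursors c1@1 c2@1 c3@1 c4@1, authorship .
After op 4 (move_left): buffer="x" (len 1), cursors c1@0 c2@0 c3@0 c4@0, authorship .
After op 5 (move_right): buffer="x" (len 1), cursors c1@1 c2@1 c3@1 c4@1, authorship .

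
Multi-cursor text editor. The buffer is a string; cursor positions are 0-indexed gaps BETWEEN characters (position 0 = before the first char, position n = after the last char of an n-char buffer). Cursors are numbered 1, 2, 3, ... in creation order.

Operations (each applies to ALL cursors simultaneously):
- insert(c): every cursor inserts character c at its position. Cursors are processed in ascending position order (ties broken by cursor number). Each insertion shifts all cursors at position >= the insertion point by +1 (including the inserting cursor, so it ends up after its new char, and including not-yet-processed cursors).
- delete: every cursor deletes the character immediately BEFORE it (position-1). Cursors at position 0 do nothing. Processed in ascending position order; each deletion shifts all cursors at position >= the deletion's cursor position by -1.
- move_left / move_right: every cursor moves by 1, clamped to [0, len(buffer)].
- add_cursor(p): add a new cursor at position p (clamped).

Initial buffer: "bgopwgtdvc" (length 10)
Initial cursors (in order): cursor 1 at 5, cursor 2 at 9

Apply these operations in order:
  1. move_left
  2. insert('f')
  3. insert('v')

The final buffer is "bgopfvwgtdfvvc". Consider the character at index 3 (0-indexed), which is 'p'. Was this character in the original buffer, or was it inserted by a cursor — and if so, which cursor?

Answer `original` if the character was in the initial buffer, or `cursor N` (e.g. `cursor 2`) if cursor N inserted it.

Answer: original

Derivation:
After op 1 (move_left): buffer="bgopwgtdvc" (len 10), cursors c1@4 c2@8, authorship ..........
After op 2 (insert('f')): buffer="bgopfwgtdfvc" (len 12), cursors c1@5 c2@10, authorship ....1....2..
After op 3 (insert('v')): buffer="bgopfvwgtdfvvc" (len 14), cursors c1@6 c2@12, authorship ....11....22..
Authorship (.=original, N=cursor N): . . . . 1 1 . . . . 2 2 . .
Index 3: author = original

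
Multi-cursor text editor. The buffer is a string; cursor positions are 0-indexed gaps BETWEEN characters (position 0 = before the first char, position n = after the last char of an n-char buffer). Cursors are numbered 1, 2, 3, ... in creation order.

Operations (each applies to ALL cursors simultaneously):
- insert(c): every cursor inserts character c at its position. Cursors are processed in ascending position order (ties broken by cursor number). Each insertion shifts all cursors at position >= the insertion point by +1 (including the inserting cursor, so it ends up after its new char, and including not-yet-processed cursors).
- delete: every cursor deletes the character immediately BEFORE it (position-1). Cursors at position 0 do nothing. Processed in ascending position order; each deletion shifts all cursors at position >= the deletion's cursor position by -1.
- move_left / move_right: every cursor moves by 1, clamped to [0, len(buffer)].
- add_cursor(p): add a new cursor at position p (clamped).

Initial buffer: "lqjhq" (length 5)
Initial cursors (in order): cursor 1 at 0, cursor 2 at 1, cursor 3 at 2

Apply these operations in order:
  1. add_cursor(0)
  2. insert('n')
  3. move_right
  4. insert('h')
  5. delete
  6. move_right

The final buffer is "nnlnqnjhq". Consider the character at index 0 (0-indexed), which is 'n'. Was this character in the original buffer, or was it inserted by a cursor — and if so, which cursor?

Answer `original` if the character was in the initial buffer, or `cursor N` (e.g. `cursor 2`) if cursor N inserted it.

Answer: cursor 1

Derivation:
After op 1 (add_cursor(0)): buffer="lqjhq" (len 5), cursors c1@0 c4@0 c2@1 c3@2, authorship .....
After op 2 (insert('n')): buffer="nnlnqnjhq" (len 9), cursors c1@2 c4@2 c2@4 c3@6, authorship 14.2.3...
After op 3 (move_right): buffer="nnlnqnjhq" (len 9), cursors c1@3 c4@3 c2@5 c3@7, authorship 14.2.3...
After op 4 (insert('h')): buffer="nnlhhnqhnjhhq" (len 13), cursors c1@5 c4@5 c2@8 c3@11, authorship 14.142.23.3..
After op 5 (delete): buffer="nnlnqnjhq" (len 9), cursors c1@3 c4@3 c2@5 c3@7, authorship 14.2.3...
After op 6 (move_right): buffer="nnlnqnjhq" (len 9), cursors c1@4 c4@4 c2@6 c3@8, authorship 14.2.3...
Authorship (.=original, N=cursor N): 1 4 . 2 . 3 . . .
Index 0: author = 1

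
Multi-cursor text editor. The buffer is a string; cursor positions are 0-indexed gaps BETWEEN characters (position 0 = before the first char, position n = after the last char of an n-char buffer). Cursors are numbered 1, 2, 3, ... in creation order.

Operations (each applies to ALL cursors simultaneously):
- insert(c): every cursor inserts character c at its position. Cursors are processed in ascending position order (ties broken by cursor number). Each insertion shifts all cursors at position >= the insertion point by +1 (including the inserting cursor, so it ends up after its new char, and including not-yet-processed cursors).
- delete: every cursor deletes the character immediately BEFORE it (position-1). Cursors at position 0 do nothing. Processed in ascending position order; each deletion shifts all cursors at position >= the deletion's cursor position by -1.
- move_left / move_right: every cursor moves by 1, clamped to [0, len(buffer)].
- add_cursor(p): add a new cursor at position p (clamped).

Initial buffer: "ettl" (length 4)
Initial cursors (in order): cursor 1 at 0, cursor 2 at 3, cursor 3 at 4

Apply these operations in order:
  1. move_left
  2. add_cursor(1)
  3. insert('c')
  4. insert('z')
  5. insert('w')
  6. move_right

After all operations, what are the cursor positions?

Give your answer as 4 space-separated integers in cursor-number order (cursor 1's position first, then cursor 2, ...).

Answer: 4 12 16 8

Derivation:
After op 1 (move_left): buffer="ettl" (len 4), cursors c1@0 c2@2 c3@3, authorship ....
After op 2 (add_cursor(1)): buffer="ettl" (len 4), cursors c1@0 c4@1 c2@2 c3@3, authorship ....
After op 3 (insert('c')): buffer="cectctcl" (len 8), cursors c1@1 c4@3 c2@5 c3@7, authorship 1.4.2.3.
After op 4 (insert('z')): buffer="czecztcztczl" (len 12), cursors c1@2 c4@5 c2@8 c3@11, authorship 11.44.22.33.
After op 5 (insert('w')): buffer="czweczwtczwtczwl" (len 16), cursors c1@3 c4@7 c2@11 c3@15, authorship 111.444.222.333.
After op 6 (move_right): buffer="czweczwtczwtczwl" (len 16), cursors c1@4 c4@8 c2@12 c3@16, authorship 111.444.222.333.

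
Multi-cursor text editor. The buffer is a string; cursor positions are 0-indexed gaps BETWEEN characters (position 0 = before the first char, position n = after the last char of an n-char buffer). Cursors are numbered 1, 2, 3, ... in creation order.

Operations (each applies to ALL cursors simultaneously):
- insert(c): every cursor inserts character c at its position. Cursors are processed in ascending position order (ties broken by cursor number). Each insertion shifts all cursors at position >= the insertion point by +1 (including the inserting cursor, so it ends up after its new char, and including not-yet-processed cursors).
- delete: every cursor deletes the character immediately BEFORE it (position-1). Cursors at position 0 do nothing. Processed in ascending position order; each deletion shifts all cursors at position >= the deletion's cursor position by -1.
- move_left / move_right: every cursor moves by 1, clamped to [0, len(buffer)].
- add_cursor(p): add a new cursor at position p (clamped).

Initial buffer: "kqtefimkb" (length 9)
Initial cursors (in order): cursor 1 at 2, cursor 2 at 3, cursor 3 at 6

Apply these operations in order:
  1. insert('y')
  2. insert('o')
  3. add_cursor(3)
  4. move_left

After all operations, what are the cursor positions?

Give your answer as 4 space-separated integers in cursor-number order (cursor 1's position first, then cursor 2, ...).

Answer: 3 6 11 2

Derivation:
After op 1 (insert('y')): buffer="kqytyefiymkb" (len 12), cursors c1@3 c2@5 c3@9, authorship ..1.2...3...
After op 2 (insert('o')): buffer="kqyotyoefiyomkb" (len 15), cursors c1@4 c2@7 c3@12, authorship ..11.22...33...
After op 3 (add_cursor(3)): buffer="kqyotyoefiyomkb" (len 15), cursors c4@3 c1@4 c2@7 c3@12, authorship ..11.22...33...
After op 4 (move_left): buffer="kqyotyoefiyomkb" (len 15), cursors c4@2 c1@3 c2@6 c3@11, authorship ..11.22...33...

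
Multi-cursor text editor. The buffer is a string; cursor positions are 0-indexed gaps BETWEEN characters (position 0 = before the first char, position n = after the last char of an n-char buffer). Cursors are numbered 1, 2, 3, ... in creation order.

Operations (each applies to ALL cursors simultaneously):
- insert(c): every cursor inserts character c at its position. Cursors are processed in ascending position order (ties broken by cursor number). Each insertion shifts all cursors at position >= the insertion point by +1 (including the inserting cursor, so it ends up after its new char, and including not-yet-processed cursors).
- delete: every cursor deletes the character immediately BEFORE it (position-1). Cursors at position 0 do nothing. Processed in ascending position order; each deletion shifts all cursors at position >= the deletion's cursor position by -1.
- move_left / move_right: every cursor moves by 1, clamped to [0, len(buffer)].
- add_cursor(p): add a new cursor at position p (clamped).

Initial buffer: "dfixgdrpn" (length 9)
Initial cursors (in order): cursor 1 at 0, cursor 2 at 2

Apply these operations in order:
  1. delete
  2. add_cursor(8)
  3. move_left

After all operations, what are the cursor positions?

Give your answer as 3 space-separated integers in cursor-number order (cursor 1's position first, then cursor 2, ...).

After op 1 (delete): buffer="dixgdrpn" (len 8), cursors c1@0 c2@1, authorship ........
After op 2 (add_cursor(8)): buffer="dixgdrpn" (len 8), cursors c1@0 c2@1 c3@8, authorship ........
After op 3 (move_left): buffer="dixgdrpn" (len 8), cursors c1@0 c2@0 c3@7, authorship ........

Answer: 0 0 7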